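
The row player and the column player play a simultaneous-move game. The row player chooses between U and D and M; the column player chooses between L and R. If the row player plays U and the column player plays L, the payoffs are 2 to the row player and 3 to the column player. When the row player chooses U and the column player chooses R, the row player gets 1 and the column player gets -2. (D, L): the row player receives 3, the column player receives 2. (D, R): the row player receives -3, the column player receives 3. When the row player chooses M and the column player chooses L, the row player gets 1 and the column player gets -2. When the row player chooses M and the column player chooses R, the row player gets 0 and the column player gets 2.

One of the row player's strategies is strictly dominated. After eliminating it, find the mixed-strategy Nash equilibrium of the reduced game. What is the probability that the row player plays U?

The row player's strategy M is strictly dominated by U: 2 > 1 and 1 > 0. Eliminate M.
In a mixed equilibrium the column player is indifferent between L and R; this condition fixes p.
  the column player's expected payoff from L: p·3 + (1−p)·2 = p + 2
  the column player's expected payoff from R: p·(-2) + (1−p)·3 = -5p + 3
  p + 2 = -5p + 3  ⇒  6p = 1  ⇒  p = 1/6.

p = 1/6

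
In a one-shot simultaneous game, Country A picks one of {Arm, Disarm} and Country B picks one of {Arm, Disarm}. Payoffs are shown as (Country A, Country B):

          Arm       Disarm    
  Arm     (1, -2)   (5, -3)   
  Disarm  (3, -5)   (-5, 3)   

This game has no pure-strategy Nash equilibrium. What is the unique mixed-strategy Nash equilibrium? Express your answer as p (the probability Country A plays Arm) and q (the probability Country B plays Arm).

Set Country B's expected payoff from Arm equal to that from Disarm:
  Country B's payoff from Arm: p·(-2) + (1−p)·(-5) = 3p - 5
  Country B's payoff from Disarm: p·(-3) + (1−p)·3 = -6p + 3
  3p - 5 = -6p + 3  ⇒  9p = 8  ⇒  p = 8/9.
Country A's indifference between Arm and Disarm determines Country B's mixing probability q:
  Country A's expected payoff from Arm: q·1 + (1−q)·5 = -4q + 5
  Country A's expected payoff from Disarm: q·3 + (1−q)·(-5) = 8q - 5
  -4q + 5 = 8q - 5  ⇒  -12q = -10  ⇒  q = 5/6.

p = 8/9, q = 5/6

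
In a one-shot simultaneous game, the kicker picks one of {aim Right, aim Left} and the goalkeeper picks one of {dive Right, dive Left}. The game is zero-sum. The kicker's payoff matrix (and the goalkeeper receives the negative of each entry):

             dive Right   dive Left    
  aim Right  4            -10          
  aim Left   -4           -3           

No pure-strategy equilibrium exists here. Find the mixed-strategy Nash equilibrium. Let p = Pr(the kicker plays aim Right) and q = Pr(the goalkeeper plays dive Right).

p = 1/15, q = 7/15

The kicker's mix must leave the goalkeeper indifferent between dive Right and dive Left.
  the goalkeeper's expected payoff from dive Right: p·(-4) + (1−p)·4 = -8p + 4
  the goalkeeper's expected payoff from dive Left: p·10 + (1−p)·3 = 7p + 3
  -8p + 4 = 7p + 3  ⇒  -15p = -1  ⇒  p = 1/15.
The kicker's indifference between aim Right and aim Left determines the goalkeeper's mixing probability q:
  the kicker's expected payoff from aim Right: q·4 + (1−q)·(-10) = 14q - 10
  the kicker's expected payoff from aim Left: q·(-4) + (1−q)·(-3) = -q - 3
  14q - 10 = -q - 3  ⇒  15q = 7  ⇒  q = 7/15.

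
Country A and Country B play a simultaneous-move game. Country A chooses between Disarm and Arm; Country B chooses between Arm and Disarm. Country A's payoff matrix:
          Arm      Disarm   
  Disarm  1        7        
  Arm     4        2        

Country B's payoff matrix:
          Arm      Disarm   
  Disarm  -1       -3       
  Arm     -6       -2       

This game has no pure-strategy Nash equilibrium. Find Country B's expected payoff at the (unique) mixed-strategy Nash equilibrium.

Country A's mix must leave Country B indifferent between Arm and Disarm.
  Country B's payoff to Arm: p·(-1) + (1−p)·(-6) = 5p - 6
  Country B's payoff to Disarm: p·(-3) + (1−p)·(-2) = -p - 2
  5p - 6 = -p - 2  ⇒  6p = 4  ⇒  p = 2/3.
At equilibrium Country B is indifferent across columns, so Country B's payoff equals the payoff from Arm: (2/3)·(-1) + (1/3)·(-6) = -8/3.

-8/3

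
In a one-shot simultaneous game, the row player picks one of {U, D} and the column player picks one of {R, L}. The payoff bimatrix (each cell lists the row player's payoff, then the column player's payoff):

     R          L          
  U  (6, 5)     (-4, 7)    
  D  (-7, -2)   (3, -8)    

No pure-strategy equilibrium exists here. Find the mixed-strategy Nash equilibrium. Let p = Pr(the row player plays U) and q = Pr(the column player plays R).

In a mixed equilibrium the column player is indifferent between R and L; this condition fixes p.
  the column player's payoff to R: p·5 + (1−p)·(-2) = 7p - 2
  the column player's payoff to L: p·7 + (1−p)·(-8) = 15p - 8
  7p - 2 = 15p - 8  ⇒  -8p = -6  ⇒  p = 3/4.
The column player's mix must leave the row player indifferent between U and D.
  the row player's payoff to U: q·6 + (1−q)·(-4) = 10q - 4
  the row player's payoff to D: q·(-7) + (1−q)·3 = -10q + 3
  10q - 4 = -10q + 3  ⇒  20q = 7  ⇒  q = 7/20.

p = 3/4, q = 7/20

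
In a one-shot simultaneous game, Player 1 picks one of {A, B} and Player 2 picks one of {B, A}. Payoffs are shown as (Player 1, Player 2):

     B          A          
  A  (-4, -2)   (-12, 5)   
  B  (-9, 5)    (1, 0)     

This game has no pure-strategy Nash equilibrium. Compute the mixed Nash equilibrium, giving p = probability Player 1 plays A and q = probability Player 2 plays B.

p = 5/12, q = 13/18

In a mixed equilibrium Player 2 is indifferent between B and A; this condition fixes p.
  Player 2's payoff from B: p·(-2) + (1−p)·5 = -7p + 5
  Player 2's payoff from A: p·5 + (1−p)·0 = 5p
  -7p + 5 = 5p  ⇒  -12p = -5  ⇒  p = 5/12.
Player 1's indifference between A and B determines Player 2's mixing probability q:
  Player 1's payoff from A: q·(-4) + (1−q)·(-12) = 8q - 12
  Player 1's payoff from B: q·(-9) + (1−q)·1 = -10q + 1
  8q - 12 = -10q + 1  ⇒  18q = 13  ⇒  q = 13/18.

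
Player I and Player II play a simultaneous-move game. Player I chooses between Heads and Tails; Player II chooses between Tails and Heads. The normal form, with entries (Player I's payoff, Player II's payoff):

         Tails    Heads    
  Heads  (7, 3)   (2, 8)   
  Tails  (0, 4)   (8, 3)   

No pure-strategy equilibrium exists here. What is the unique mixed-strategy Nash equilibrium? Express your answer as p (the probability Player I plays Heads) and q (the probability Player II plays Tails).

For Player II to be willing to mix, Player II must be indifferent between Tails and Heads, which pins down Player I's mix.
  Player II's payoff from Tails: p·3 + (1−p)·4 = -p + 4
  Player II's payoff from Heads: p·8 + (1−p)·3 = 5p + 3
  -p + 4 = 5p + 3  ⇒  -6p = -1  ⇒  p = 1/6.
For Player I to be willing to mix, Player I must be indifferent between Heads and Tails, which pins down Player II's mix.
  Player I's expected payoff from Heads: q·7 + (1−q)·2 = 5q + 2
  Player I's expected payoff from Tails: q·0 + (1−q)·8 = -8q + 8
  5q + 2 = -8q + 8  ⇒  13q = 6  ⇒  q = 6/13.

p = 1/6, q = 6/13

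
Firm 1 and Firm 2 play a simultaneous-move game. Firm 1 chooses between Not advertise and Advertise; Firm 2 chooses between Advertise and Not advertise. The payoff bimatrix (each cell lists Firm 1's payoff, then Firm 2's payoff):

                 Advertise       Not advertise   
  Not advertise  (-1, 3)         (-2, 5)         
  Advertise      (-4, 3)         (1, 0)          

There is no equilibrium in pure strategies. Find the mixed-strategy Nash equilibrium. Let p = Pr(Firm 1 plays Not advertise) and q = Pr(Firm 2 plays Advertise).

Set Firm 2's expected payoff from Advertise equal to that from Not advertise:
  Firm 2's expected payoff from Advertise: p·3 + (1−p)·3 = 3
  Firm 2's expected payoff from Not advertise: p·5 + (1−p)·0 = 5p
  3 = 5p  ⇒  -5p = -3  ⇒  p = 3/5.
In a mixed equilibrium Firm 1 is indifferent between Not advertise and Advertise; this condition fixes q.
  Firm 1's payoff to Not advertise: q·(-1) + (1−q)·(-2) = q - 2
  Firm 1's payoff to Advertise: q·(-4) + (1−q)·1 = -5q + 1
  q - 2 = -5q + 1  ⇒  6q = 3  ⇒  q = 1/2.

p = 3/5, q = 1/2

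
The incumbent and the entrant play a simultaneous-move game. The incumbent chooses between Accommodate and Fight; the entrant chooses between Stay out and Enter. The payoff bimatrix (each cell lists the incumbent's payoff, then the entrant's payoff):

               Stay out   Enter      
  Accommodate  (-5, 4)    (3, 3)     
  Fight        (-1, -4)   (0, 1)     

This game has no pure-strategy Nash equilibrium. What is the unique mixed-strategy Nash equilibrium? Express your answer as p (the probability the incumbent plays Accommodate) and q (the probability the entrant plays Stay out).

p = 5/6, q = 3/7

The entrant's indifference between Stay out and Enter determines the incumbent's mixing probability p:
  the entrant's expected payoff from Stay out: p·4 + (1−p)·(-4) = 8p - 4
  the entrant's expected payoff from Enter: p·3 + (1−p)·1 = 2p + 1
  8p - 4 = 2p + 1  ⇒  6p = 5  ⇒  p = 5/6.
In a mixed equilibrium the incumbent is indifferent between Accommodate and Fight; this condition fixes q.
  the incumbent's payoff from Accommodate: q·(-5) + (1−q)·3 = -8q + 3
  the incumbent's payoff from Fight: q·(-1) + (1−q)·0 = -q
  -8q + 3 = -q  ⇒  -7q = -3  ⇒  q = 3/7.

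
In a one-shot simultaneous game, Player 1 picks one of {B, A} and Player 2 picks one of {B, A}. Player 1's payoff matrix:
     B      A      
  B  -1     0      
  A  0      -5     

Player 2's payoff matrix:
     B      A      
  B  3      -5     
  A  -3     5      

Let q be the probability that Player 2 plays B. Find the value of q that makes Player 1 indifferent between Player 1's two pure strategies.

q = 5/6

In a mixed equilibrium Player 1 is indifferent between B and A; this condition fixes q.
  Player 1's payoff from B: q·(-1) + (1−q)·0 = -q
  Player 1's payoff from A: q·0 + (1−q)·(-5) = 5q - 5
  -q = 5q - 5  ⇒  -6q = -5  ⇒  q = 5/6.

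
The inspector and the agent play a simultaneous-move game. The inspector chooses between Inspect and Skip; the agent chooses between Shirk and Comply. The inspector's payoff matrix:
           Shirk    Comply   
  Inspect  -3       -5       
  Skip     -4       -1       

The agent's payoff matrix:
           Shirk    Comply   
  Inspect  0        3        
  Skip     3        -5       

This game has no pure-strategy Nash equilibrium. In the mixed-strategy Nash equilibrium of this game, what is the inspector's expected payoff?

-17/5

For the inspector to be willing to mix, the inspector must be indifferent between Inspect and Skip, which pins down the agent's mix.
  the inspector's payoff from Inspect: q·(-3) + (1−q)·(-5) = 2q - 5
  the inspector's payoff from Skip: q·(-4) + (1−q)·(-1) = -3q - 1
  2q - 5 = -3q - 1  ⇒  5q = 4  ⇒  q = 4/5.
At equilibrium the inspector is indifferent across rows, so the inspector's payoff equals the payoff from Inspect: (4/5)·(-3) + (1/5)·(-5) = -17/5.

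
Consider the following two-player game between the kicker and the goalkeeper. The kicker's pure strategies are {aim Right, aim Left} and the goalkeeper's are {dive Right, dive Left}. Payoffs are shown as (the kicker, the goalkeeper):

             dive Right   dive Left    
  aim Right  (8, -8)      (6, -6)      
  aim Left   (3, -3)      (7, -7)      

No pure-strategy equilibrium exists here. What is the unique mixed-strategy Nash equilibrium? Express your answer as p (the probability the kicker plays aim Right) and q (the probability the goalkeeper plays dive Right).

The goalkeeper's indifference between dive Right and dive Left determines the kicker's mixing probability p:
  the goalkeeper's payoff to dive Right: p·(-8) + (1−p)·(-3) = -5p - 3
  the goalkeeper's payoff to dive Left: p·(-6) + (1−p)·(-7) = p - 7
  -5p - 3 = p - 7  ⇒  -6p = -4  ⇒  p = 2/3.
For the kicker to be willing to mix, the kicker must be indifferent between aim Right and aim Left, which pins down the goalkeeper's mix.
  the kicker's payoff to aim Right: q·8 + (1−q)·6 = 2q + 6
  the kicker's payoff to aim Left: q·3 + (1−q)·7 = -4q + 7
  2q + 6 = -4q + 7  ⇒  6q = 1  ⇒  q = 1/6.

p = 2/3, q = 1/6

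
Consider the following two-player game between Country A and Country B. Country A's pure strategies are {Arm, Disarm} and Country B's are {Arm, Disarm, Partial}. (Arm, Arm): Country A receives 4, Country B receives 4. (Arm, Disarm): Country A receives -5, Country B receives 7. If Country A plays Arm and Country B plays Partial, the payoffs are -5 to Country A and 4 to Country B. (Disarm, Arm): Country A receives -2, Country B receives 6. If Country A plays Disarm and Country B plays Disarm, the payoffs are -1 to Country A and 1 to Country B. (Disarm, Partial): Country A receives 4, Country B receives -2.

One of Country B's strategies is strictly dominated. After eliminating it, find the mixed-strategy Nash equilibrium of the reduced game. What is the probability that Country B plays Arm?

Country B's strategy Partial is strictly dominated by Disarm: 7 > 4 and 1 > -2. Eliminate Partial.
Country B's mix must leave Country A indifferent between Arm and Disarm.
  Country A's payoff to Arm: q·4 + (1−q)·(-5) = 9q - 5
  Country A's payoff to Disarm: q·(-2) + (1−q)·(-1) = -q - 1
  9q - 5 = -q - 1  ⇒  10q = 4  ⇒  q = 2/5.

q = 2/5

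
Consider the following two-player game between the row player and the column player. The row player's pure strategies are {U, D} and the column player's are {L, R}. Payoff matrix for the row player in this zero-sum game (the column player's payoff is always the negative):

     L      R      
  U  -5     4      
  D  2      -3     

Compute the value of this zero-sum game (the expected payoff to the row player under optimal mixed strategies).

v = -1/2

Set the row player's expected payoff from U equal to that from D:
  the row player's expected payoff from U: q·(-5) + (1−q)·4 = -9q + 4
  the row player's expected payoff from D: q·2 + (1−q)·(-3) = 5q - 3
  -9q + 4 = 5q - 3  ⇒  -14q = -7  ⇒  q = 1/2.
The value is the row player's expected payoff against this mix (using U): (1/2)·(-5) + (1/2)·4 = -1/2.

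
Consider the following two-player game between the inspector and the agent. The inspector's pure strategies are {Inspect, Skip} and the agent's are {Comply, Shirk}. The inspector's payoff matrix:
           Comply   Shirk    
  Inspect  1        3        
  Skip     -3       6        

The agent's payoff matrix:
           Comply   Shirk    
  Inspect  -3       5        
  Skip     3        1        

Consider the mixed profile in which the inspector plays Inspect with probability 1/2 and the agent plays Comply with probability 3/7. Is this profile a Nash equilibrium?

No

Given the inspector's mix p = 1/2, the agent's payoff from Comply is 0 but from Shirk is 3. The agent strictly prefers Shirk, so the agent would not mix.
So the proposed profile is not a Nash equilibrium.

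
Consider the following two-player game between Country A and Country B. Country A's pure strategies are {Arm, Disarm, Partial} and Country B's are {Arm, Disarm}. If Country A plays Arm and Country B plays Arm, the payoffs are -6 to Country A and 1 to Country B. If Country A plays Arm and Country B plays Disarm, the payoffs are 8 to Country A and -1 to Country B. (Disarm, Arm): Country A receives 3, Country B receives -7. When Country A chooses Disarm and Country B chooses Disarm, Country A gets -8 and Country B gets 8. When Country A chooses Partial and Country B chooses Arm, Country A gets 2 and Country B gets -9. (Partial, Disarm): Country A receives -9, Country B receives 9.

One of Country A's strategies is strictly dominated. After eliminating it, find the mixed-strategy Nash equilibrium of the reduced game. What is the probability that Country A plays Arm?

Country A's strategy Partial is strictly dominated by Disarm: 3 > 2 and -8 > -9. Eliminate Partial.
In a mixed equilibrium Country B is indifferent between Arm and Disarm; this condition fixes p.
  Country B's payoff from Arm: p·1 + (1−p)·(-7) = 8p - 7
  Country B's payoff from Disarm: p·(-1) + (1−p)·8 = -9p + 8
  8p - 7 = -9p + 8  ⇒  17p = 15  ⇒  p = 15/17.

p = 15/17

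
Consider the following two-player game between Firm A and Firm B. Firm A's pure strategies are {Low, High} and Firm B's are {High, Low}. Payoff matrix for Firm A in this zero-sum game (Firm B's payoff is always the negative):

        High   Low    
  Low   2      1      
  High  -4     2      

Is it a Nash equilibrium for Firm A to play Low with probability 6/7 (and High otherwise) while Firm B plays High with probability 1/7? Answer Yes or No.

Check Firm B's indifference given Firm A's mix p = 6/7:
  payoff from High = -8/7; payoff from Low = -8/7 — equal.
Check Firm A's indifference given Firm B's mix q = 1/7:
  payoff from Low = 8/7; payoff from High = 8/7 — equal.
Both players are indifferent, so neither can profitably deviate.

Yes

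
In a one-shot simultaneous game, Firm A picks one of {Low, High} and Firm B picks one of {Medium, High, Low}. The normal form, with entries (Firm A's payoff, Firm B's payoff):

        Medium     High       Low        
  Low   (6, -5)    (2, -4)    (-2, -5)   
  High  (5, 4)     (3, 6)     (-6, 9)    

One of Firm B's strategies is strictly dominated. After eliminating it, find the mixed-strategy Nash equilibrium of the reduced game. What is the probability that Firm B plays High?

Firm B's strategy Medium is strictly dominated by High: -4 > -5 and 6 > 4. Eliminate Medium.
Set Firm A's expected payoff from Low equal to that from High:
  Firm A's payoff to Low: q·2 + (1−q)·(-2) = 4q - 2
  Firm A's payoff to High: q·3 + (1−q)·(-6) = 9q - 6
  4q - 2 = 9q - 6  ⇒  -5q = -4  ⇒  q = 4/5.

q = 4/5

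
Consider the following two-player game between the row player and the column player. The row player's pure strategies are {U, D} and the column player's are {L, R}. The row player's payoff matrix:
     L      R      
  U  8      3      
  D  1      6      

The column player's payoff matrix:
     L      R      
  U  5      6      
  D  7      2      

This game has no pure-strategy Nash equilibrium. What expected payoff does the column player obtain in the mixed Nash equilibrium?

The column player's indifference between L and R determines the row player's mixing probability p:
  the column player's payoff to L: p·5 + (1−p)·7 = -2p + 7
  the column player's payoff to R: p·6 + (1−p)·2 = 4p + 2
  -2p + 7 = 4p + 2  ⇒  -6p = -5  ⇒  p = 5/6.
At equilibrium the column player is indifferent across columns, so the column player's payoff equals the payoff from L: (5/6)·5 + (1/6)·7 = 16/3.

16/3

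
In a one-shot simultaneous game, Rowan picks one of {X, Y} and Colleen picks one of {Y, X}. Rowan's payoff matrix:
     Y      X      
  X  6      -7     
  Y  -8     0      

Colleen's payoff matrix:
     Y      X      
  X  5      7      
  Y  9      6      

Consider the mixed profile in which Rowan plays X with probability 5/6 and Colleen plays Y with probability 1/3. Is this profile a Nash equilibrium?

Given Rowan's mix p = 5/6, Colleen's payoff from Y is 17/3 but from X is 41/6. Colleen strictly prefers X, so Colleen would not mix.
So the proposed profile is not a Nash equilibrium.

No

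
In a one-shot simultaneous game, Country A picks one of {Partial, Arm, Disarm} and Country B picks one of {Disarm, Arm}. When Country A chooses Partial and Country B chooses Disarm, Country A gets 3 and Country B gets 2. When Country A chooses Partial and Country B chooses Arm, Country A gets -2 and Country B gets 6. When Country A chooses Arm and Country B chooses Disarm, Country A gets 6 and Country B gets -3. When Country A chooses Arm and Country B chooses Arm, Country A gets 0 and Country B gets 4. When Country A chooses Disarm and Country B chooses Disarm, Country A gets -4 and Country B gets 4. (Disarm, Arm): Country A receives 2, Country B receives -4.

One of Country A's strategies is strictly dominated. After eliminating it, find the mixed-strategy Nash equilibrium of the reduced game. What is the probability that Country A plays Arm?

Country A's strategy Partial is strictly dominated by Arm: 6 > 3 and 0 > -2. Eliminate Partial.
In a mixed equilibrium Country B is indifferent between Disarm and Arm; this condition fixes p.
  Country B's payoff to Disarm: p·(-3) + (1−p)·4 = -7p + 4
  Country B's payoff to Arm: p·4 + (1−p)·(-4) = 8p - 4
  -7p + 4 = 8p - 4  ⇒  -15p = -8  ⇒  p = 8/15.

p = 8/15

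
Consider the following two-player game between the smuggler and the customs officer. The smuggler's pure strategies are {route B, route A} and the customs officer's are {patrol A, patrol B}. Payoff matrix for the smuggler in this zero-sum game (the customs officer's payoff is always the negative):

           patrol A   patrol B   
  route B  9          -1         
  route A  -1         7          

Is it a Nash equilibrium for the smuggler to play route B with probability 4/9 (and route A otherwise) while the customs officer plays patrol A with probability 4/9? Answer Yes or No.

Check the customs officer's indifference given the smuggler's mix p = 4/9:
  payoff from patrol A = -31/9; payoff from patrol B = -31/9 — equal.
Check the smuggler's indifference given the customs officer's mix q = 4/9:
  payoff from route B = 31/9; payoff from route A = 31/9 — equal.
Both players are indifferent, so neither can profitably deviate.

Yes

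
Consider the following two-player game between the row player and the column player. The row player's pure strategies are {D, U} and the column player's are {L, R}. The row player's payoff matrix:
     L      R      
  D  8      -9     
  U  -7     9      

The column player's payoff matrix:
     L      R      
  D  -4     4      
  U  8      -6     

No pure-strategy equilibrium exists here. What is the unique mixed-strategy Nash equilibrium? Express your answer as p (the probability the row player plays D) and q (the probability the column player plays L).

The row player's mix must leave the column player indifferent between L and R.
  the column player's payoff from L: p·(-4) + (1−p)·8 = -12p + 8
  the column player's payoff from R: p·4 + (1−p)·(-6) = 10p - 6
  -12p + 8 = 10p - 6  ⇒  -22p = -14  ⇒  p = 7/11.
For the row player to be willing to mix, the row player must be indifferent between D and U, which pins down the column player's mix.
  the row player's payoff from D: q·8 + (1−q)·(-9) = 17q - 9
  the row player's payoff from U: q·(-7) + (1−q)·9 = -16q + 9
  17q - 9 = -16q + 9  ⇒  33q = 18  ⇒  q = 6/11.

p = 7/11, q = 6/11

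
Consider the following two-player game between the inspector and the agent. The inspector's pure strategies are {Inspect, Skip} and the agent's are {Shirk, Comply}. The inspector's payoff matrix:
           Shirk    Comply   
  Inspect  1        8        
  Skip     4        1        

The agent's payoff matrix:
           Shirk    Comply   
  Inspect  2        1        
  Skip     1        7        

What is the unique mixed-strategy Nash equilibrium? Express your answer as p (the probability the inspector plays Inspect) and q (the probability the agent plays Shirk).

Set the agent's expected payoff from Shirk equal to that from Comply:
  the agent's payoff from Shirk: p·2 + (1−p)·1 = p + 1
  the agent's payoff from Comply: p·1 + (1−p)·7 = -6p + 7
  p + 1 = -6p + 7  ⇒  7p = 6  ⇒  p = 6/7.
In a mixed equilibrium the inspector is indifferent between Inspect and Skip; this condition fixes q.
  the inspector's expected payoff from Inspect: q·1 + (1−q)·8 = -7q + 8
  the inspector's expected payoff from Skip: q·4 + (1−q)·1 = 3q + 1
  -7q + 8 = 3q + 1  ⇒  -10q = -7  ⇒  q = 7/10.

p = 6/7, q = 7/10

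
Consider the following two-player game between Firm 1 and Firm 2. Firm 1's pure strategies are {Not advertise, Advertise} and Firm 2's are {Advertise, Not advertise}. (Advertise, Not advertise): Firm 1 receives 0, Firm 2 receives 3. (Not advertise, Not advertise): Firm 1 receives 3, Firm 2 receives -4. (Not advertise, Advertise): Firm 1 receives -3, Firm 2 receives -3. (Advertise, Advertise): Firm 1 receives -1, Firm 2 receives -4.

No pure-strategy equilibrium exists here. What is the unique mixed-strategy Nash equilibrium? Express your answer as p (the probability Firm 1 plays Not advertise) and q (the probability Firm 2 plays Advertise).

p = 7/8, q = 3/5

Firm 1's mix must leave Firm 2 indifferent between Advertise and Not advertise.
  Firm 2's expected payoff from Advertise: p·(-3) + (1−p)·(-4) = p - 4
  Firm 2's expected payoff from Not advertise: p·(-4) + (1−p)·3 = -7p + 3
  p - 4 = -7p + 3  ⇒  8p = 7  ⇒  p = 7/8.
Set Firm 1's expected payoff from Not advertise equal to that from Advertise:
  Firm 1's payoff to Not advertise: q·(-3) + (1−q)·3 = -6q + 3
  Firm 1's payoff to Advertise: q·(-1) + (1−q)·0 = -q
  -6q + 3 = -q  ⇒  -5q = -3  ⇒  q = 3/5.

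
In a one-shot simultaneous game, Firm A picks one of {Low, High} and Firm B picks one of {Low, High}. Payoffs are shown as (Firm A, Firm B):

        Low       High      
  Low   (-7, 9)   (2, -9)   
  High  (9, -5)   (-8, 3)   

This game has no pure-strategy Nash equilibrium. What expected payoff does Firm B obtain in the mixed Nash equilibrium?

Firm B's indifference between Low and High determines Firm A's mixing probability p:
  Firm B's expected payoff from Low: p·9 + (1−p)·(-5) = 14p - 5
  Firm B's expected payoff from High: p·(-9) + (1−p)·3 = -12p + 3
  14p - 5 = -12p + 3  ⇒  26p = 8  ⇒  p = 4/13.
At equilibrium Firm B is indifferent across columns, so Firm B's payoff equals the payoff from Low: (4/13)·9 + (9/13)·(-5) = -9/13.

-9/13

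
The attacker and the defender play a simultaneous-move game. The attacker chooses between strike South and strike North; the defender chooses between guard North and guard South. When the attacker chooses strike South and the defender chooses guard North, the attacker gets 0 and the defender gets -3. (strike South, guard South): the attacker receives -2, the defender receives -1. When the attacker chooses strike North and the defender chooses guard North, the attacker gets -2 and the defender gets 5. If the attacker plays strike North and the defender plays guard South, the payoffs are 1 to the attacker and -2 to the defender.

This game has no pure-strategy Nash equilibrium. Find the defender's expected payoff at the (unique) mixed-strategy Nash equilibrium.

-11/9

In a mixed equilibrium the defender is indifferent between guard North and guard South; this condition fixes p.
  the defender's payoff from guard North: p·(-3) + (1−p)·5 = -8p + 5
  the defender's payoff from guard South: p·(-1) + (1−p)·(-2) = p - 2
  -8p + 5 = p - 2  ⇒  -9p = -7  ⇒  p = 7/9.
At equilibrium the defender is indifferent across columns, so the defender's payoff equals the payoff from guard North: (7/9)·(-3) + (2/9)·5 = -11/9.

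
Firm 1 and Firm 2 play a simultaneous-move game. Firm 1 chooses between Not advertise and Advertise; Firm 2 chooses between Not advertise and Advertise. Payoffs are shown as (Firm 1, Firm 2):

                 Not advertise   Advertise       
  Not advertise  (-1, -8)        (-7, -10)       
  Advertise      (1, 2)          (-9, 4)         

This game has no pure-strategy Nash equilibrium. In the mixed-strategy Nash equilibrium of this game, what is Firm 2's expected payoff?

Firm 1's mix must leave Firm 2 indifferent between Not advertise and Advertise.
  Firm 2's expected payoff from Not advertise: p·(-8) + (1−p)·2 = -10p + 2
  Firm 2's expected payoff from Advertise: p·(-10) + (1−p)·4 = -14p + 4
  -10p + 2 = -14p + 4  ⇒  4p = 2  ⇒  p = 1/2.
At equilibrium Firm 2 is indifferent across columns, so Firm 2's payoff equals the payoff from Not advertise: (1/2)·(-8) + (1/2)·2 = -3.

-3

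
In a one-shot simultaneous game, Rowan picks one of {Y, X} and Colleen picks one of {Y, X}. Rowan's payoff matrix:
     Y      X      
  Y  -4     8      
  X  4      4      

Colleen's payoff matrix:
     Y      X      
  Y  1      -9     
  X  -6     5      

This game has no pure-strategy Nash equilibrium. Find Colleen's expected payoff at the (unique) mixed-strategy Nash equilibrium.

-7/3

Rowan's mix must leave Colleen indifferent between Y and X.
  Colleen's payoff from Y: p·1 + (1−p)·(-6) = 7p - 6
  Colleen's payoff from X: p·(-9) + (1−p)·5 = -14p + 5
  7p - 6 = -14p + 5  ⇒  21p = 11  ⇒  p = 11/21.
At equilibrium Colleen is indifferent across columns, so Colleen's payoff equals the payoff from Y: (11/21)·1 + (10/21)·(-6) = -7/3.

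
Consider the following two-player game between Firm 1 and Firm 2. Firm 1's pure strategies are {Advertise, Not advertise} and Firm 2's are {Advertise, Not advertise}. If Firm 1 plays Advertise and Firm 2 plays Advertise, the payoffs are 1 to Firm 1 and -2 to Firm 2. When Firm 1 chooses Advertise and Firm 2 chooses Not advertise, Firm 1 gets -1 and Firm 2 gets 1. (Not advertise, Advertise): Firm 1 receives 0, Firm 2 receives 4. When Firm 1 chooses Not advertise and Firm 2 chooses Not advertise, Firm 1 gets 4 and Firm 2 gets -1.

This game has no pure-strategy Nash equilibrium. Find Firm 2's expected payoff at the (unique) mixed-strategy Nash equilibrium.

Firm 1's mix must leave Firm 2 indifferent between Advertise and Not advertise.
  Firm 2's payoff from Advertise: p·(-2) + (1−p)·4 = -6p + 4
  Firm 2's payoff from Not advertise: p·1 + (1−p)·(-1) = 2p - 1
  -6p + 4 = 2p - 1  ⇒  -8p = -5  ⇒  p = 5/8.
At equilibrium Firm 2 is indifferent across columns, so Firm 2's payoff equals the payoff from Advertise: (5/8)·(-2) + (3/8)·4 = 1/4.

1/4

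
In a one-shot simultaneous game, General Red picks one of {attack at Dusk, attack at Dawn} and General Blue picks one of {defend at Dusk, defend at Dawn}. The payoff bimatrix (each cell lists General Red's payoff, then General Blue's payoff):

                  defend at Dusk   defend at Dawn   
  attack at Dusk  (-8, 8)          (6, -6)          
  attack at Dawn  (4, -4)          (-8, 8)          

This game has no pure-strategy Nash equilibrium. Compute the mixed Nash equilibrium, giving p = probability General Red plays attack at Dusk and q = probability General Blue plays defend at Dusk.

p = 6/13, q = 7/13

Set General Blue's expected payoff from defend at Dusk equal to that from defend at Dawn:
  General Blue's payoff from defend at Dusk: p·8 + (1−p)·(-4) = 12p - 4
  General Blue's payoff from defend at Dawn: p·(-6) + (1−p)·8 = -14p + 8
  12p - 4 = -14p + 8  ⇒  26p = 12  ⇒  p = 6/13.
General Blue's mix must leave General Red indifferent between attack at Dusk and attack at Dawn.
  General Red's payoff from attack at Dusk: q·(-8) + (1−q)·6 = -14q + 6
  General Red's payoff from attack at Dawn: q·4 + (1−q)·(-8) = 12q - 8
  -14q + 6 = 12q - 8  ⇒  -26q = -14  ⇒  q = 7/13.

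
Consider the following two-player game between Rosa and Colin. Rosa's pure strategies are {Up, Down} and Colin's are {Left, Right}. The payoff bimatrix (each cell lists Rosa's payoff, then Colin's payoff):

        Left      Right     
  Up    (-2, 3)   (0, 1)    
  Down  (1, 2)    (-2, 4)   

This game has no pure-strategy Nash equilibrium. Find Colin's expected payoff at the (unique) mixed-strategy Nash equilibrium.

Rosa's mix must leave Colin indifferent between Left and Right.
  Colin's payoff to Left: p·3 + (1−p)·2 = p + 2
  Colin's payoff to Right: p·1 + (1−p)·4 = -3p + 4
  p + 2 = -3p + 4  ⇒  4p = 2  ⇒  p = 1/2.
At equilibrium Colin is indifferent across columns, so Colin's payoff equals the payoff from Left: (1/2)·3 + (1/2)·2 = 5/2.

5/2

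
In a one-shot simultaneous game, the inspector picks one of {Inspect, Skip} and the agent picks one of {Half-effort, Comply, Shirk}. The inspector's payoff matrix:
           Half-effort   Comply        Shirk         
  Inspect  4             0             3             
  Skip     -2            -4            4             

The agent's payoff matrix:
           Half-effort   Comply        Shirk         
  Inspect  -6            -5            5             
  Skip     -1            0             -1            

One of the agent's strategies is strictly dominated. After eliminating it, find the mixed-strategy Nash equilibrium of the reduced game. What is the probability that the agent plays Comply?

q = 1/5

The agent's strategy Half-effort is strictly dominated by Comply: -5 > -6 and 0 > -1. Eliminate Half-effort.
The inspector's indifference between Inspect and Skip determines the agent's mixing probability q:
  the inspector's payoff to Inspect: q·0 + (1−q)·3 = -3q + 3
  the inspector's payoff to Skip: q·(-4) + (1−q)·4 = -8q + 4
  -3q + 3 = -8q + 4  ⇒  5q = 1  ⇒  q = 1/5.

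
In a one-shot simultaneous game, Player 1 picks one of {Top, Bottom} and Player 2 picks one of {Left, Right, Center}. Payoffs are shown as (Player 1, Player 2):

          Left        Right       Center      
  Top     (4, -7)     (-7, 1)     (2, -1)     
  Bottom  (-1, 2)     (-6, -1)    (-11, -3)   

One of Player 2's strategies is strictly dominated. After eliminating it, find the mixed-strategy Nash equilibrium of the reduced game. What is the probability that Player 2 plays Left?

q = 1/6

Player 2's strategy Center is strictly dominated by Right: 1 > -1 and -1 > -3. Eliminate Center.
In a mixed equilibrium Player 1 is indifferent between Top and Bottom; this condition fixes q.
  Player 1's expected payoff from Top: q·4 + (1−q)·(-7) = 11q - 7
  Player 1's expected payoff from Bottom: q·(-1) + (1−q)·(-6) = 5q - 6
  11q - 7 = 5q - 6  ⇒  6q = 1  ⇒  q = 1/6.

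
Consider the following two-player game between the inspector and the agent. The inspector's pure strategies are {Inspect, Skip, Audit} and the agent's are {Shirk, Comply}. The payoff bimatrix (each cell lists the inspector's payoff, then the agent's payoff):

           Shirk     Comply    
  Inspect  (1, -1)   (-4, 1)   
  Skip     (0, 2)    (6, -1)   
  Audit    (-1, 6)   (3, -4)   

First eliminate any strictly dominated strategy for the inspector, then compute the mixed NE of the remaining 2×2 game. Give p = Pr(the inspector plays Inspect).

The inspector's strategy Audit is strictly dominated by Skip: 0 > -1 and 6 > 3. Eliminate Audit.
The inspector's mix must leave the agent indifferent between Shirk and Comply.
  the agent's payoff from Shirk: p·(-1) + (1−p)·2 = -3p + 2
  the agent's payoff from Comply: p·1 + (1−p)·(-1) = 2p - 1
  -3p + 2 = 2p - 1  ⇒  -5p = -3  ⇒  p = 3/5.

p = 3/5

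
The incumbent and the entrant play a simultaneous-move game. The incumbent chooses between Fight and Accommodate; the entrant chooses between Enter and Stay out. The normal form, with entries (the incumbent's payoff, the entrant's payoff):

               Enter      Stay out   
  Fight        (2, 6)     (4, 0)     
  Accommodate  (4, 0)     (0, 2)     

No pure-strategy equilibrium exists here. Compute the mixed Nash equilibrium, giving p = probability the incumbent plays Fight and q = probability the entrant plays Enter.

p = 1/4, q = 2/3

The incumbent's mix must leave the entrant indifferent between Enter and Stay out.
  the entrant's expected payoff from Enter: p·6 + (1−p)·0 = 6p
  the entrant's expected payoff from Stay out: p·0 + (1−p)·2 = -2p + 2
  6p = -2p + 2  ⇒  8p = 2  ⇒  p = 1/4.
For the incumbent to be willing to mix, the incumbent must be indifferent between Fight and Accommodate, which pins down the entrant's mix.
  the incumbent's payoff to Fight: q·2 + (1−q)·4 = -2q + 4
  the incumbent's payoff to Accommodate: q·4 + (1−q)·0 = 4q
  -2q + 4 = 4q  ⇒  -6q = -4  ⇒  q = 2/3.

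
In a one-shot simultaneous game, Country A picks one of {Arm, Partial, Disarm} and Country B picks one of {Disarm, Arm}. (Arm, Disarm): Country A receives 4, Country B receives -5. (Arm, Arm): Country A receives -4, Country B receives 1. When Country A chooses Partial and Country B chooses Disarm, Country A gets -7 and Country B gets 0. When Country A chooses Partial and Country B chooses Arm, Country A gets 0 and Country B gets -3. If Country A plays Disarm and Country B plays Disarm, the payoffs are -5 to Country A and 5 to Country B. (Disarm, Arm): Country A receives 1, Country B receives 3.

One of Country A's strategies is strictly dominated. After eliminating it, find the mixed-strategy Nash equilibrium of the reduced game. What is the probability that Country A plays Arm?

p = 1/4

Country A's strategy Partial is strictly dominated by Disarm: -5 > -7 and 1 > 0. Eliminate Partial.
For Country B to be willing to mix, Country B must be indifferent between Disarm and Arm, which pins down Country A's mix.
  Country B's payoff to Disarm: p·(-5) + (1−p)·5 = -10p + 5
  Country B's payoff to Arm: p·1 + (1−p)·3 = -2p + 3
  -10p + 5 = -2p + 3  ⇒  -8p = -2  ⇒  p = 1/4.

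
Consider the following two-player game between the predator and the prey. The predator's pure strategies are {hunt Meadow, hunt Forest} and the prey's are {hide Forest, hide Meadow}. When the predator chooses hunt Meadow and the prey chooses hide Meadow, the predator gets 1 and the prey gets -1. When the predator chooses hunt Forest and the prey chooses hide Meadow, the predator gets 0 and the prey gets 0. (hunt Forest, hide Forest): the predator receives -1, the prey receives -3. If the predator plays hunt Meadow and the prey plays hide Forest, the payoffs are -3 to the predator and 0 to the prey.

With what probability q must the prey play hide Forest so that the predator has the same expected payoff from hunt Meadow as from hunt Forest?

Set the predator's expected payoff from hunt Meadow equal to that from hunt Forest:
  the predator's payoff to hunt Meadow: q·(-3) + (1−q)·1 = -4q + 1
  the predator's payoff to hunt Forest: q·(-1) + (1−q)·0 = -q
  -4q + 1 = -q  ⇒  -3q = -1  ⇒  q = 1/3.

q = 1/3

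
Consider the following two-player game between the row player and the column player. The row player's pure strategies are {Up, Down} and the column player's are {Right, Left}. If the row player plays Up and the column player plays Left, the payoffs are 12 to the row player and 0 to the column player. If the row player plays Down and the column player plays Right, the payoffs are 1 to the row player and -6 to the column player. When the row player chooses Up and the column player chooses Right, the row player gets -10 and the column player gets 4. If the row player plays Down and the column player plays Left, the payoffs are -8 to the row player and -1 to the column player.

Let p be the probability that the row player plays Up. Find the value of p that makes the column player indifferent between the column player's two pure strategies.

In a mixed equilibrium the column player is indifferent between Right and Left; this condition fixes p.
  the column player's payoff to Right: p·4 + (1−p)·(-6) = 10p - 6
  the column player's payoff to Left: p·0 + (1−p)·(-1) = p - 1
  10p - 6 = p - 1  ⇒  9p = 5  ⇒  p = 5/9.

p = 5/9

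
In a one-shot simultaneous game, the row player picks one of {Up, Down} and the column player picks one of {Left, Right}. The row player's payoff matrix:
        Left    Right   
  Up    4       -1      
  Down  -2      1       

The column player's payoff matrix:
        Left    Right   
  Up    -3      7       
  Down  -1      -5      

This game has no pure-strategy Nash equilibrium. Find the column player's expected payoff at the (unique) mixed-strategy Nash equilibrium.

In a mixed equilibrium the column player is indifferent between Left and Right; this condition fixes p.
  the column player's payoff to Left: p·(-3) + (1−p)·(-1) = -2p - 1
  the column player's payoff to Right: p·7 + (1−p)·(-5) = 12p - 5
  -2p - 1 = 12p - 5  ⇒  -14p = -4  ⇒  p = 2/7.
At equilibrium the column player is indifferent across columns, so the column player's payoff equals the payoff from Left: (2/7)·(-3) + (5/7)·(-1) = -11/7.

-11/7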